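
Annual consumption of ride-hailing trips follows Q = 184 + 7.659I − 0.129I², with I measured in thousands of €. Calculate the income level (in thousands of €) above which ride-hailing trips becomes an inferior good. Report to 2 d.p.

dQ/dI = 7.659 − 0.258I.
The good is inferior where dQ/dI < 0. Setting dQ/dI = 0 gives I = 7.659 / 0.258 = 29.69.

29.69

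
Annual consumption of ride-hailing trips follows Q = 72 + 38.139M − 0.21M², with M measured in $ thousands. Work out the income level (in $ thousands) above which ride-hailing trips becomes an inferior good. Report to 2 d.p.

90.81

dQ/dM = 38.139 − 0.42M.
The good is inferior where dQ/dM < 0. Setting dQ/dM = 0 gives M = 38.139 / 0.42 = 90.81.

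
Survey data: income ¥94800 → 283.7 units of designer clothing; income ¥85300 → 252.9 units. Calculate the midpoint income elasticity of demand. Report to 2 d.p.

1.09

ΔQ = 252.9 − 283.7 = -30.8; midpoint Q̄ = (283.7 + 252.9)/2 = 268.3.
ΔI = 85300 − 94800 = -9500; midpoint Ī = (94800 + 85300)/2 = 90050.
η = (ΔQ/Q̄) ÷ (ΔI/Ī) = (-30.8/268.3) ÷ (-9500/90050) = 1.09.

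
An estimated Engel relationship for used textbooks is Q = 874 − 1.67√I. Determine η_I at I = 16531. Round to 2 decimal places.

At I = 16531: Q = 659.283.
dQ/dI = -1.67/(2√I) = -0.00649437 at this income.
η = (dQ/dI)·(I/Q) = -0.00649437 × (16531/659.283) = -0.16.

-0.16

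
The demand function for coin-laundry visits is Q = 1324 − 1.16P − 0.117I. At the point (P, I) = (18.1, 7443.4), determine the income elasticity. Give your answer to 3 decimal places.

-2.015

At P = 18.1, I = 7443.4: Q = 432.126.
Holding P constant, ∂Q/∂I = −0.117.
η_I = (∂Q/∂I)·(I/Q) = -0.117 × (7443.4/432.126) = -2.015.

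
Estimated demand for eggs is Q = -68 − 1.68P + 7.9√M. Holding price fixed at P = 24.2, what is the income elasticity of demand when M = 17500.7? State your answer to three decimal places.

0.558

At P = 24.2, M = 17500.7: Q = 936.437.
Holding P constant, ∂Q/∂M = 7.9/(2√M) = 0.0298586.
η_M = (∂Q/∂M)·(M/Q) = 0.0298586 × (17500.7/936.437) = 0.558.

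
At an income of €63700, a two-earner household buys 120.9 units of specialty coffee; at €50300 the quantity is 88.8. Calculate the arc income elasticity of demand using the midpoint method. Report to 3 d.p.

1.302

ΔQ = 88.8 − 120.9 = -32.1; midpoint Q̄ = (120.9 + 88.8)/2 = 104.85.
ΔI = 50300 − 63700 = -13400; midpoint Ī = (63700 + 50300)/2 = 57000.
η = (ΔQ/Q̄) ÷ (ΔI/Ī) = (-32.1/104.85) ÷ (-13400/57000) = 1.302.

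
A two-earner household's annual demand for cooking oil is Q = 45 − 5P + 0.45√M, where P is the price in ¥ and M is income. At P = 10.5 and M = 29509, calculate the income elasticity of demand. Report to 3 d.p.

0.554

At P = 10.5, M = 29509: Q = 69.802.
Holding P constant, ∂Q/∂M = 0.45/(2√M) = 0.0013098.
η_M = (∂Q/∂M)·(M/Q) = 0.0013098 × (29509/69.802) = 0.554.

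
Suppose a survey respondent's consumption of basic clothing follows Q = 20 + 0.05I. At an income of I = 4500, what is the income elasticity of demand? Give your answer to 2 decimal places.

0.92

At I = 4500: Q = 245.000.
dQ/dI = 0.05.
η = (dQ/dI)·(I/Q) = 0.05 × (4500/245.000) = 0.92.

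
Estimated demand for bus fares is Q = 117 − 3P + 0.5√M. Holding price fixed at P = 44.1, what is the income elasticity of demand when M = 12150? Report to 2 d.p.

0.69

At P = 44.1, M = 12150: Q = 39.814.
Holding P constant, ∂Q/∂M = 0.5/(2√M) = 0.00226805.
η_M = (∂Q/∂M)·(M/Q) = 0.00226805 × (12150/39.814) = 0.69.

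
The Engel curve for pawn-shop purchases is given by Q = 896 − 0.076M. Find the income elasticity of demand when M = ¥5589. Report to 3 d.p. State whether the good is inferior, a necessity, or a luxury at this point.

At M = 5589: Q = 471.236.
dQ/dM = −0.076.
η = (dQ/dM)·(M/Q) = -0.076 × (5589/471.236) = -0.901.
Since η < 0, the good is an inferior good.

-0.901 (inferior good)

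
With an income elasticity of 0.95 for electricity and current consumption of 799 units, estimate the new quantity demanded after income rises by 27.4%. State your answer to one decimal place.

%ΔQ ≈ η × %ΔI = 0.95 × 27.4% = 26.03%.
New Q ≈ 799 × (1 + 0.2603) = 1007.0.

1007.0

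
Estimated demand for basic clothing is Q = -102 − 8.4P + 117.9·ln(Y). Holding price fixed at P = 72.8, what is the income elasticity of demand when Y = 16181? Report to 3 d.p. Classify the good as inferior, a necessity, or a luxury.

At P = 72.8, Y = 16181: Q = 429.119.
Holding P constant, ∂Q/∂Y = 117.9/Y = 0.00728632.
η_Y = (∂Q/∂Y)·(Y/Q) = 0.00728632 × (16181/429.119) = 0.275.
Since 0 < η < 1, this is a necessity.

0.275 (necessity)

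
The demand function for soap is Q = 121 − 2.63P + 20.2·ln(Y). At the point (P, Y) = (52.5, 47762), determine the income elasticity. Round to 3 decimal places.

At P = 52.5, Y = 47762: Q = 200.560.
Holding P constant, ∂Q/∂Y = 20.2/Y = 0.00042293.
η_Y = (∂Q/∂Y)·(Y/Q) = 0.00042293 × (47762/200.560) = 0.101.

0.101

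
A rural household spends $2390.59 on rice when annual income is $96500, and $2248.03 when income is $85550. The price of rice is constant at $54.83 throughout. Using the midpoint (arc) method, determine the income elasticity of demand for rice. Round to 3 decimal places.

With a constant price, Q₁ = 2390.59/54.83 = 43.600 and Q₂ = 2248.03/54.83 = 41.000 (equivalently, work directly with expenditure since P cancels).
Midpoint %ΔQ = (2248.03 − 2390.59)/2319.31 = -0.06147; midpoint %ΔI = (85550 − 96500)/91025 = -0.12030.
η = -0.06147 / -0.12030 = 0.511.

0.511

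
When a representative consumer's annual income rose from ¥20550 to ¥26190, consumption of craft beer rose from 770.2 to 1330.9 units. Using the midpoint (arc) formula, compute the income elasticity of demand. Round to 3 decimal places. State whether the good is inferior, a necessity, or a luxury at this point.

ΔQ = 1330.9 − 770.2 = 560.7; midpoint Q̄ = (770.2 + 1330.9)/2 = 1050.55.
ΔI = 26190 − 20550 = 5640; midpoint Ī = (20550 + 26190)/2 = 23370.
η = (ΔQ/Q̄) ÷ (ΔI/Ī) = (560.7/1050.55) ÷ (5640/23370) = 2.212.
η > 1 ⇒ luxury.

2.212 (luxury)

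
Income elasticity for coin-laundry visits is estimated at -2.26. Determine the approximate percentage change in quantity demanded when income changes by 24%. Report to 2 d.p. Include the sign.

%ΔQ ≈ η × %ΔI = -2.26 × 24% = -54.24%.

-54.24%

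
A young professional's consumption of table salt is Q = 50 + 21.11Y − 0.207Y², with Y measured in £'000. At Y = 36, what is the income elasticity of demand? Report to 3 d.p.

At Y = 36: Q = 541.6880.
dQ/dY = 21.11 − 0.414Y = 6.20600.
η = (dQ/dY)·(Y/Q) = 6.20600 × (36/541.6880) = 0.412.

0.412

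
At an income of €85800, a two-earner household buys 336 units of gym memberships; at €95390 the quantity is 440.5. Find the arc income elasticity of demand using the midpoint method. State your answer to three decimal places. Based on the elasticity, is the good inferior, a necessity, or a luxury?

2.543 (luxury)

ΔQ = 440.5 − 336 = 104.5; midpoint Q̄ = (336 + 440.5)/2 = 388.25.
ΔI = 95390 − 85800 = 9590; midpoint Ī = (85800 + 95390)/2 = 90595.
η = (ΔQ/Q̄) ÷ (ΔI/Ī) = (104.5/388.25) ÷ (9590/90595) = 2.543.
η > 1 ⇒ luxury.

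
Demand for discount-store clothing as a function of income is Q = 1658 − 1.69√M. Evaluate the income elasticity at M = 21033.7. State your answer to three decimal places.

-0.087

At M = 21033.7: Q = 1412.899.
dQ/dM = -1.69/(2√M) = -0.00582638 at this income.
η = (dQ/dM)·(M/Q) = -0.00582638 × (21033.7/1412.899) = -0.087.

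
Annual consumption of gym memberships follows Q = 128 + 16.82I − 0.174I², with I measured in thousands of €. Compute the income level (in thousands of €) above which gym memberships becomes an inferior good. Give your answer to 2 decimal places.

dQ/dI = 16.82 − 0.348I.
The good is inferior where dQ/dI < 0. Setting dQ/dI = 0 gives I = 16.82 / 0.348 = 48.33.

48.33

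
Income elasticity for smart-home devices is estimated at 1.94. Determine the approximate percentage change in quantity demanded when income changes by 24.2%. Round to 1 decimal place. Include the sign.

%ΔQ ≈ η × %ΔI = 1.94 × 24.2% = 46.9%.

46.9%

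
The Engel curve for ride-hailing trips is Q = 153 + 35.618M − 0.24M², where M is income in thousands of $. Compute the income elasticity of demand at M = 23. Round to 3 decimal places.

0.669

At M = 23: Q = 845.2540.
dQ/dM = 35.618 − 0.48M = 24.57800.
η = (dQ/dM)·(M/Q) = 24.57800 × (23/845.2540) = 0.669.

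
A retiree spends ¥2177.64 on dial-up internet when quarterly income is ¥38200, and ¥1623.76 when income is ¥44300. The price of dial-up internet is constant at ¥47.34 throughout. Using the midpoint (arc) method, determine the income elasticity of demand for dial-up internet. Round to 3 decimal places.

-1.971

With a constant price, Q₁ = 2177.64/47.34 = 46.000 and Q₂ = 1623.76/47.34 = 34.300 (equivalently, work directly with expenditure since P cancels).
Midpoint %ΔQ = (1623.76 − 2177.64)/1900.70 = -0.29141; midpoint %ΔI = (44300 − 38200)/41250 = 0.14788.
η = -0.29141 / 0.14788 = -1.971.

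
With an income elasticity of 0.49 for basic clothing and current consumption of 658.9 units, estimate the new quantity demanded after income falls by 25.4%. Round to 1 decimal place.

%ΔQ ≈ η × %ΔI = 0.49 × (-25.4%) = -12.446%.
New Q ≈ 658.9 × (1 − 0.12446) = 576.9.

576.9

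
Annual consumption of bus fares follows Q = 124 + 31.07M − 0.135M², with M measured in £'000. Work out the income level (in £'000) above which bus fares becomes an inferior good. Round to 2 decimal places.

dQ/dM = 31.07 − 0.27M.
The good is inferior where dQ/dM < 0. Setting dQ/dM = 0 gives M = 31.07 / 0.27 = 115.07.

115.07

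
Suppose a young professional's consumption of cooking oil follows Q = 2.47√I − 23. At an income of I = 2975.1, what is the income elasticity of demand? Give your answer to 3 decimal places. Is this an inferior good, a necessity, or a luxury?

At I = 2975.1: Q = 111.725.
dQ/dI = 2.47/(2√I) = 0.0226421 at this income.
η = (dQ/dI)·(I/Q) = 0.0226421 × (2975.1/111.725) = 0.603.
Since 0 < η < 1, the good is a necessity.

0.603 (necessity)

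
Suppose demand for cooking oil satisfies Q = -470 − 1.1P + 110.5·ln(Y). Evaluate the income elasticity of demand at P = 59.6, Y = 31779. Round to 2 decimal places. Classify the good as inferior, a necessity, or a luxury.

0.18 (necessity)

At P = 59.6, Y = 31779: Q = 609.945.
Holding P constant, ∂Q/∂Y = 110.5/Y = 0.00347714.
η_Y = (∂Q/∂Y)·(Y/Q) = 0.00347714 × (31779/609.945) = 0.18.
Since 0 < η < 1, this is a necessity.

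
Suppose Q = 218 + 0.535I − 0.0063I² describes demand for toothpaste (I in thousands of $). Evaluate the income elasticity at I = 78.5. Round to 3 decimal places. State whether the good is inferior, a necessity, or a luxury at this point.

At I = 78.5: Q = 221.1753.
dQ/dI = 0.535 − 0.0126I = -0.45410.
η = (dQ/dI)·(I/Q) = -0.45410 × (78.5/221.1753) = -0.161.
η < 0 ⇒ inferior good.

-0.161 (inferior good)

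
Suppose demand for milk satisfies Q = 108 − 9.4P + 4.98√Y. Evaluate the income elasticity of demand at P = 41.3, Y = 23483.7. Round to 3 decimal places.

0.790

At P = 41.3, Y = 23483.7: Q = 482.935.
Holding P constant, ∂Q/∂Y = 4.98/(2√Y) = 0.0162486.
η_Y = (∂Q/∂Y)·(Y/Q) = 0.0162486 × (23483.7/482.935) = 0.790.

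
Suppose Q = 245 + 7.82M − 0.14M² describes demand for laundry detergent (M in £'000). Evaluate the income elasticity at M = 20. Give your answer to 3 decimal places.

0.129

At M = 20: Q = 345.4000.
dQ/dM = 7.82 − 0.28M = 2.22000.
η = (dQ/dM)·(M/Q) = 2.22000 × (20/345.4000) = 0.129.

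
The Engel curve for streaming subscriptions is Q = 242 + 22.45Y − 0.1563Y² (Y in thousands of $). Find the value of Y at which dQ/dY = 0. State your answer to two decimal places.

71.82

dQ/dY = 22.45 − 0.3126Y.
The good is inferior where dQ/dY < 0. Setting dQ/dY = 0 gives Y = 22.45 / 0.3126 = 71.82.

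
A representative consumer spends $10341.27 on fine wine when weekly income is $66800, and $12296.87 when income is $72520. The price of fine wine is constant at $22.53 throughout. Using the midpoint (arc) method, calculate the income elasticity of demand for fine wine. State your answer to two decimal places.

With a constant price, Q₁ = 10341.27/22.53 = 459.000 and Q₂ = 12296.87/22.53 = 545.800 (equivalently, work directly with expenditure since P cancels).
Midpoint %ΔQ = (12296.87 − 10341.27)/11319.07 = 0.17277; midpoint %ΔI = (72520 − 66800)/69660 = 0.08211.
η = 0.17277 / 0.08211 = 2.10.

2.10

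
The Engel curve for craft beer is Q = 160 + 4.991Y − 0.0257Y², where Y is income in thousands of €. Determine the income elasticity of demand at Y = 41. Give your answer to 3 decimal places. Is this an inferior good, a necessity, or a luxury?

At Y = 41: Q = 321.4293.
dQ/dY = 4.991 − 0.0514Y = 2.88360.
η = (dQ/dY)·(Y/Q) = 2.88360 × (41/321.4293) = 0.368.
0 < η < 1 ⇒ necessity.

0.368 (necessity)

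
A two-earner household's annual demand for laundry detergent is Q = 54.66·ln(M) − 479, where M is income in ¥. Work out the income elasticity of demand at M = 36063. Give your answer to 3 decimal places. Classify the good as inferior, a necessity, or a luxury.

At M = 36063: Q = 94.549.
dQ/dM = 54.66/M = 0.00151568 at this income.
η = (dQ/dM)·(M/Q) = 0.00151568 × (36063/94.549) = 0.578.
Since 0 < η < 1, the good is a necessity.

0.578 (necessity)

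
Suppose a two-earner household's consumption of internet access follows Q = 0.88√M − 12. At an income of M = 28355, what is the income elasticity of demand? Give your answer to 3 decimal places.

At M = 28355: Q = 136.183.
dQ/dM = 0.88/(2√M) = 0.00261299 at this income.
η = (dQ/dM)·(M/Q) = 0.00261299 × (28355/136.183) = 0.544.

0.544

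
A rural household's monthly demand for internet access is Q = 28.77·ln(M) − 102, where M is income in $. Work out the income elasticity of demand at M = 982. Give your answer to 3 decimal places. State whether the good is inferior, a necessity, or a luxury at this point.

0.299 (necessity)

At M = 982: Q = 96.214.
dQ/dM = 28.77/M = 0.0292974 at this income.
η = (dQ/dM)·(M/Q) = 0.0292974 × (982/96.214) = 0.299.
Since 0 < η < 1, the good is a necessity.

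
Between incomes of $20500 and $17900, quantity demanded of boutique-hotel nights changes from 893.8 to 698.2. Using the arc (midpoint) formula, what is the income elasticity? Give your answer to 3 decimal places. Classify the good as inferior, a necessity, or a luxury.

1.815 (luxury)

ΔQ = 698.2 − 893.8 = -195.6; midpoint Q̄ = (893.8 + 698.2)/2 = 796.
ΔI = 17900 − 20500 = -2600; midpoint Ī = (20500 + 17900)/2 = 19200.
η = (ΔQ/Q̄) ÷ (ΔI/Ī) = (-195.6/796) ÷ (-2600/19200) = 1.815.
η > 1 ⇒ luxury.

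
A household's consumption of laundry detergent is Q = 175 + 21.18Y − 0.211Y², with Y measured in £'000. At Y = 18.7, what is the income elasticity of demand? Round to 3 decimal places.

At Y = 18.7: Q = 497.2814.
dQ/dY = 21.18 − 0.422Y = 13.28860.
η = (dQ/dY)·(Y/Q) = 13.28860 × (18.7/497.2814) = 0.500.

0.500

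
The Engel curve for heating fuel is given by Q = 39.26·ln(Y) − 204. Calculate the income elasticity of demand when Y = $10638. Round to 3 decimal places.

0.245

At Y = 10638: Q = 160.026.
dQ/dY = 39.26/Y = 0.00369054 at this income.
η = (dQ/dY)·(Y/Q) = 0.00369054 × (10638/160.026) = 0.245.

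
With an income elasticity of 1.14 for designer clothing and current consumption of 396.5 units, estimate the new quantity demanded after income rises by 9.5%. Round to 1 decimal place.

%ΔQ ≈ η × %ΔI = 1.14 × 9.5% = 10.83%.
New Q ≈ 396.5 × (1 + 0.1083) = 439.4.

439.4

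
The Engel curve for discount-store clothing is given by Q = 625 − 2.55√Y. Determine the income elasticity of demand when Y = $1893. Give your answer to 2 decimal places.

At Y = 1893: Q = 514.053.
dQ/dY = -2.55/(2√Y) = -0.0293045 at this income.
η = (dQ/dY)·(Y/Q) = -0.0293045 × (1893/514.053) = -0.11.

-0.11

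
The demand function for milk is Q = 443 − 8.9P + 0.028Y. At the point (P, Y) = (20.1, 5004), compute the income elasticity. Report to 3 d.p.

At P = 20.1, Y = 5004: Q = 404.222.
Holding P constant, ∂Q/∂Y = 0.028.
η_Y = (∂Q/∂Y)·(Y/Q) = 0.028 × (5004/404.222) = 0.347.

0.347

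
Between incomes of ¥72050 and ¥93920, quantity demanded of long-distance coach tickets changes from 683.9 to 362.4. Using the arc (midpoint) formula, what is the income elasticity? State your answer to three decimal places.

-2.332

ΔQ = 362.4 − 683.9 = -321.5; midpoint Q̄ = (683.9 + 362.4)/2 = 523.15.
ΔI = 93920 − 72050 = 21870; midpoint Ī = (72050 + 93920)/2 = 82985.
η = (ΔQ/Q̄) ÷ (ΔI/Ī) = (-321.5/523.15) ÷ (21870/82985) = -2.332.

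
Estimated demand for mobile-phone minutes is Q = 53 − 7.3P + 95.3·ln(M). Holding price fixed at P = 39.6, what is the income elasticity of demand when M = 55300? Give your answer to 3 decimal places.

At P = 39.6, M = 55300: Q = 804.646.
Holding P constant, ∂Q/∂M = 95.3/M = 0.00172333.
η_M = (∂Q/∂M)·(M/Q) = 0.00172333 × (55300/804.646) = 0.118.

0.118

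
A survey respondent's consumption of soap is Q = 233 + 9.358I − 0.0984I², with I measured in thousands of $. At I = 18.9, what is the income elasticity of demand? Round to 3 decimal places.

0.284

At I = 18.9: Q = 374.7167.
dQ/dI = 9.358 − 0.1968I = 5.63848.
η = (dQ/dI)·(I/Q) = 5.63848 × (18.9/374.7167) = 0.284.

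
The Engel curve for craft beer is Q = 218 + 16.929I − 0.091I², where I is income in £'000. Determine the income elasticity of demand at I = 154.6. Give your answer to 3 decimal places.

At I = 154.6: Q = 660.2178.
dQ/dI = 16.929 − 0.182I = -11.20820.
η = (dQ/dI)·(I/Q) = -11.20820 × (154.6/660.2178) = -2.625.

-2.625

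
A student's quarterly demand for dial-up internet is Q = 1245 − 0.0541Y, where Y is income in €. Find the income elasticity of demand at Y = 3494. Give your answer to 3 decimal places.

-0.179

At Y = 3494: Q = 1055.975.
dQ/dY = −0.0541.
η = (dQ/dY)·(Y/Q) = -0.0541 × (3494/1055.975) = -0.179.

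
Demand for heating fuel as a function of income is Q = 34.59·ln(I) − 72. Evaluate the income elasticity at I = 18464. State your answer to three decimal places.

0.129

At I = 18464: Q = 267.798.
dQ/dI = 34.59/I = 0.00187338 at this income.
η = (dQ/dI)·(I/Q) = 0.00187338 × (18464/267.798) = 0.129.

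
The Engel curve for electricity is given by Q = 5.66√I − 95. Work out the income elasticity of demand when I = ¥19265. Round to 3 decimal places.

At I = 19265: Q = 690.599.
dQ/dI = 5.66/(2√I) = 0.0203893 at this income.
η = (dQ/dI)·(I/Q) = 0.0203893 × (19265/690.599) = 0.569.

0.569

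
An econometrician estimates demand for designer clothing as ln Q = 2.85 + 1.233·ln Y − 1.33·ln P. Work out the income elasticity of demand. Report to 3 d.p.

1.233

In a log-linear demand, the coefficient on ln Y is the income elasticity.
So η = 1.233.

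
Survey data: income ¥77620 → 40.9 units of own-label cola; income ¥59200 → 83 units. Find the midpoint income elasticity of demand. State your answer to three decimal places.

ΔQ = 83 − 40.9 = 42.1; midpoint Q̄ = (40.9 + 83)/2 = 61.95.
ΔI = 59200 − 77620 = -18420; midpoint Ī = (77620 + 59200)/2 = 68410.
η = (ΔQ/Q̄) ÷ (ΔI/Ī) = (42.1/61.95) ÷ (-18420/68410) = -2.524.

-2.524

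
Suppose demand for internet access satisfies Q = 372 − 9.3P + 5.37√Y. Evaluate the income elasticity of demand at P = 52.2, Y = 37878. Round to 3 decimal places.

At P = 52.2, Y = 37878: Q = 931.664.
Holding P constant, ∂Q/∂Y = 5.37/(2√Y) = 0.0137959.
η_Y = (∂Q/∂Y)·(Y/Q) = 0.0137959 × (37878/931.664) = 0.561.

0.561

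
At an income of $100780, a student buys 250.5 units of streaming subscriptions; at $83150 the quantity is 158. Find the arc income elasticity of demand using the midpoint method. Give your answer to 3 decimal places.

ΔQ = 158 − 250.5 = -92.5; midpoint Q̄ = (250.5 + 158)/2 = 204.25.
ΔI = 83150 − 100780 = -17630; midpoint Ī = (100780 + 83150)/2 = 91965.
η = (ΔQ/Q̄) ÷ (ΔI/Ī) = (-92.5/204.25) ÷ (-17630/91965) = 2.362.

2.362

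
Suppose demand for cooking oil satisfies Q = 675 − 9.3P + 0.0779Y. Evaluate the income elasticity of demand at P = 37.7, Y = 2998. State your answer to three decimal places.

At P = 37.7, Y = 2998: Q = 557.934.
Holding P constant, ∂Q/∂Y = 0.0779.
η_Y = (∂Q/∂Y)·(Y/Q) = 0.0779 × (2998/557.934) = 0.419.

0.419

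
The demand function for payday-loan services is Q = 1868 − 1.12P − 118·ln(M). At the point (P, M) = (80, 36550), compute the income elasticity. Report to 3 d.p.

-0.219

At P = 80, M = 36550: Q = 538.640.
Holding P constant, ∂Q/∂M = -118/M = -0.00322845.
η_M = (∂Q/∂M)·(M/Q) = -0.00322845 × (36550/538.640) = -0.219.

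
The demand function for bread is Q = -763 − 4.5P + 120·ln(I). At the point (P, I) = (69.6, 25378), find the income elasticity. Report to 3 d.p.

0.852

At P = 69.6, I = 25378: Q = 140.797.
Holding P constant, ∂Q/∂I = 120/I = 0.00472851.
η_I = (∂Q/∂I)·(I/Q) = 0.00472851 × (25378/140.797) = 0.852.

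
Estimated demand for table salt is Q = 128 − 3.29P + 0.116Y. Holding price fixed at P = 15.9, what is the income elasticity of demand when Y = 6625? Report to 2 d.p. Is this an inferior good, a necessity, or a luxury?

0.91 (necessity)

At P = 15.9, Y = 6625: Q = 844.189.
Holding P constant, ∂Q/∂Y = 0.116.
η_Y = (∂Q/∂Y)·(Y/Q) = 0.116 × (6625/844.189) = 0.91.
Since 0 < η < 1, this is a necessity.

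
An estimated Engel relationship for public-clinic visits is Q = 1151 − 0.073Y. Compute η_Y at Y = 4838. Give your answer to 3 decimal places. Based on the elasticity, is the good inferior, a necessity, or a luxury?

At Y = 4838: Q = 797.826.
dQ/dY = −0.073.
η = (dQ/dY)·(Y/Q) = -0.073 × (4838/797.826) = -0.443.
Since η < 0, the good is an inferior good.

-0.443 (inferior good)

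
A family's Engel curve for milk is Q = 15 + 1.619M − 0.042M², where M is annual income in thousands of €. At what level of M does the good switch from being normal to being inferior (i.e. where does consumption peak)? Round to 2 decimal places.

dQ/dM = 1.619 − 0.084M.
The good is inferior where dQ/dM < 0. Setting dQ/dM = 0 gives M = 1.619 / 0.084 = 19.27.

19.27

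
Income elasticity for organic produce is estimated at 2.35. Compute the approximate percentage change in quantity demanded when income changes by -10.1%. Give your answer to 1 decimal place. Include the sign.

%ΔQ ≈ η × %ΔI = 2.35 × (-10.1%) = -23.7%.

-23.7%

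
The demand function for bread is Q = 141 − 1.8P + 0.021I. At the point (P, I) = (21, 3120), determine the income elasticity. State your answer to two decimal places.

0.39

At P = 21, I = 3120: Q = 168.720.
Holding P constant, ∂Q/∂I = 0.021.
η_I = (∂Q/∂I)·(I/Q) = 0.021 × (3120/168.720) = 0.39.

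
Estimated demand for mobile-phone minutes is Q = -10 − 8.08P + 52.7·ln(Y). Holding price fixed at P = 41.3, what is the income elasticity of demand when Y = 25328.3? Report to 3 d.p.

0.276

At P = 41.3, Y = 25328.3: Q = 190.657.
Holding P constant, ∂Q/∂Y = 52.7/Y = 0.00208068.
η_Y = (∂Q/∂Y)·(Y/Q) = 0.00208068 × (25328.3/190.657) = 0.276.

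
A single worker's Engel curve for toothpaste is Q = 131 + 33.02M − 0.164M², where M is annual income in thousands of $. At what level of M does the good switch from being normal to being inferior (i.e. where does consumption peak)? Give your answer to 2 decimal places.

dQ/dM = 33.02 − 0.328M.
The good is inferior where dQ/dM < 0. Setting dQ/dM = 0 gives M = 33.02 / 0.328 = 100.67.

100.67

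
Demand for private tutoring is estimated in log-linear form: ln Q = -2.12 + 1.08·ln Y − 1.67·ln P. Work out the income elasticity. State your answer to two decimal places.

1.08

In a log-linear demand, the coefficient on ln Y is the income elasticity.
So η = 1.08.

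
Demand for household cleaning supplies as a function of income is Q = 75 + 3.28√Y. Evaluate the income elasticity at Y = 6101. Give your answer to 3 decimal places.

At Y = 6101: Q = 331.197.
dQ/dY = 3.28/(2√Y) = 0.0209963 at this income.
η = (dQ/dY)·(Y/Q) = 0.0209963 × (6101/331.197) = 0.387.

0.387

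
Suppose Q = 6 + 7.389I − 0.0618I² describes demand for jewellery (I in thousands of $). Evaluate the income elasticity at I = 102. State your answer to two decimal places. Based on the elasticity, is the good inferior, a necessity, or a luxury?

At I = 102: Q = 116.7108.
dQ/dI = 7.389 − 0.1236I = -5.21820.
η = (dQ/dI)·(I/Q) = -5.21820 × (102/116.7108) = -4.56.
η < 0 ⇒ inferior good.

-4.56 (inferior good)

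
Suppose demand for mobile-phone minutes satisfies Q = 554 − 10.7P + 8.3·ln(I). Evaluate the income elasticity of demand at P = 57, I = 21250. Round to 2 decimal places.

0.31

At P = 57, I = 21250: Q = 26.802.
Holding P constant, ∂Q/∂I = 8.3/I = 0.000390588.
η_I = (∂Q/∂I)·(I/Q) = 0.000390588 × (21250/26.802) = 0.31.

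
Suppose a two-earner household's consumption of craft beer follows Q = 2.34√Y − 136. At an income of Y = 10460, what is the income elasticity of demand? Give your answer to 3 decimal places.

At Y = 10460: Q = 103.321.
dQ/dY = 2.34/(2√Y) = 0.0114398 at this income.
η = (dQ/dY)·(Y/Q) = 0.0114398 × (10460/103.321) = 1.158.

1.158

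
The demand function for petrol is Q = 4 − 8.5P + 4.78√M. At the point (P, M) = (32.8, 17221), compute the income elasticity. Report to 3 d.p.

At P = 32.8, M = 17221: Q = 352.474.
Holding P constant, ∂Q/∂M = 4.78/(2√M) = 0.0182125.
η_M = (∂Q/∂M)·(M/Q) = 0.0182125 × (17221/352.474) = 0.890.

0.890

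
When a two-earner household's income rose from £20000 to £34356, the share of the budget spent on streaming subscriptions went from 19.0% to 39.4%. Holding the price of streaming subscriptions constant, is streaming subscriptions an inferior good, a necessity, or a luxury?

luxury

The budget share rises as income rises, so η > 1.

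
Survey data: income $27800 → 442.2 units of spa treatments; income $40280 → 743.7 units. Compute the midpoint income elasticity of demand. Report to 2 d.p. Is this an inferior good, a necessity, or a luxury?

1.39 (luxury)

ΔQ = 743.7 − 442.2 = 301.5; midpoint Q̄ = (442.2 + 743.7)/2 = 592.95.
ΔI = 40280 − 27800 = 12480; midpoint Ī = (27800 + 40280)/2 = 34040.
η = (ΔQ/Q̄) ÷ (ΔI/Ī) = (301.5/592.95) ÷ (12480/34040) = 1.39.
η > 1 ⇒ luxury.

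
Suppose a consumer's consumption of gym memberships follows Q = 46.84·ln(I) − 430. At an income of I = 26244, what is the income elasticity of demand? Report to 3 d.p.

At I = 26244: Q = 46.606.
dQ/dI = 46.84/I = 0.00178479 at this income.
η = (dQ/dI)·(I/Q) = 0.00178479 × (26244/46.606) = 1.005.

1.005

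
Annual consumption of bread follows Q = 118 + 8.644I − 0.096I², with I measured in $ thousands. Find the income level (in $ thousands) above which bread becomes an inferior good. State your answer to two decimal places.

dQ/dI = 8.644 − 0.192I.
The good is inferior where dQ/dI < 0. Setting dQ/dI = 0 gives I = 8.644 / 0.192 = 45.02.

45.02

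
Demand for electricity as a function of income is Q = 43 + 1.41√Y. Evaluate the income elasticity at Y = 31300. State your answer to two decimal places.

0.43

At Y = 31300: Q = 292.454.
dQ/dY = 1.41/(2√Y) = 0.0039849 at this income.
η = (dQ/dY)·(Y/Q) = 0.0039849 × (31300/292.454) = 0.43.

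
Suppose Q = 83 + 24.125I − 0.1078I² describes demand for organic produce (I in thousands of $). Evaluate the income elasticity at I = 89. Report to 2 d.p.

At I = 89: Q = 1376.2412.
dQ/dI = 24.125 − 0.2156I = 4.93660.
η = (dQ/dI)·(I/Q) = 4.93660 × (89/1376.2412) = 0.32.

0.32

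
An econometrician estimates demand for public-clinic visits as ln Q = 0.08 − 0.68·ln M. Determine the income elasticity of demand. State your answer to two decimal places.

-0.68

In a log-linear demand, the coefficient on ln M is the income elasticity.
So η = -0.68.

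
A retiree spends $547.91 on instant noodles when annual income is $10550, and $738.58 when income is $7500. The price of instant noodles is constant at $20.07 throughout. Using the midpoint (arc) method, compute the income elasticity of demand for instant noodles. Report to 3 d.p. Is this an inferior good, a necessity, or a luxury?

With a constant price, Q₁ = 547.91/20.07 = 27.300 and Q₂ = 738.58/20.07 = 36.800 (equivalently, work directly with expenditure since P cancels).
Midpoint %ΔQ = (738.58 − 547.91)/643.25 = 0.29642; midpoint %ΔI = (7500 − 10550)/9025 = -0.33795.
η = 0.29642 / -0.33795 = -0.877.
η < 0 ⇒ inferior good.

-0.877 (inferior good)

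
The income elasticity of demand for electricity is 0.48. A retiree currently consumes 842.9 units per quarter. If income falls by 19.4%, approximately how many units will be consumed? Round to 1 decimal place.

%ΔQ ≈ η × %ΔI = 0.48 × (-19.4%) = -9.312%.
New Q ≈ 842.9 × (1 − 0.09312) = 764.4.

764.4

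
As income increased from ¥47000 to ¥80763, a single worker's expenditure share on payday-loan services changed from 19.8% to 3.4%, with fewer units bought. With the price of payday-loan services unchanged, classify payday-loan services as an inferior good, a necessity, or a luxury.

Quantity demanded falls as income rises, so η < 0.

inferior good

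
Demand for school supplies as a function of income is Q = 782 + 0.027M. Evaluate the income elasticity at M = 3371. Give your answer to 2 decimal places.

0.10

At M = 3371: Q = 873.017.
dQ/dM = 0.027.
η = (dQ/dM)·(M/Q) = 0.027 × (3371/873.017) = 0.10.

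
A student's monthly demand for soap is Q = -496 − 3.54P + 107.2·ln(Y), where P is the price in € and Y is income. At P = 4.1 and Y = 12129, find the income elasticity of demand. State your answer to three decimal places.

0.215

At P = 4.1, Y = 12129: Q = 497.526.
Holding P constant, ∂Q/∂Y = 107.2/Y = 0.00883832.
η_Y = (∂Q/∂Y)·(Y/Q) = 0.00883832 × (12129/497.526) = 0.215.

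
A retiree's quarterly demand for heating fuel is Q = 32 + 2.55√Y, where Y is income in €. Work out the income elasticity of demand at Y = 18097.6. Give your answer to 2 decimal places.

At Y = 18097.6: Q = 375.045.
dQ/dY = 2.55/(2√Y) = 0.00947763 at this income.
η = (dQ/dY)·(Y/Q) = 0.00947763 × (18097.6/375.045) = 0.46.

0.46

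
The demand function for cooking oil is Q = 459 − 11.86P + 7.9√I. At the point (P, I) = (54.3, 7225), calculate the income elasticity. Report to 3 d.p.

At P = 54.3, I = 7225: Q = 486.502.
Holding P constant, ∂Q/∂I = 7.9/(2√I) = 0.0464706.
η_I = (∂Q/∂I)·(I/Q) = 0.0464706 × (7225/486.502) = 0.690.

0.690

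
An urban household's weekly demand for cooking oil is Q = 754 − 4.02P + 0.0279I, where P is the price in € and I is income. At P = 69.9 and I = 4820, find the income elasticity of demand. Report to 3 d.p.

At P = 69.9, I = 4820: Q = 607.480.
Holding P constant, ∂Q/∂I = 0.0279.
η_I = (∂Q/∂I)·(I/Q) = 0.0279 × (4820/607.480) = 0.221.

0.221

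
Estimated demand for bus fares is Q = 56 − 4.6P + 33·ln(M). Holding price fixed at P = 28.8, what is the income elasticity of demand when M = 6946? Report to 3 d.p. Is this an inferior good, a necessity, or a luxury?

0.153 (necessity)

At P = 28.8, M = 6946: Q = 215.435.
Holding P constant, ∂Q/∂M = 33/M = 0.00475094.
η_M = (∂Q/∂M)·(M/Q) = 0.00475094 × (6946/215.435) = 0.153.
Since 0 < η < 1, this is a necessity.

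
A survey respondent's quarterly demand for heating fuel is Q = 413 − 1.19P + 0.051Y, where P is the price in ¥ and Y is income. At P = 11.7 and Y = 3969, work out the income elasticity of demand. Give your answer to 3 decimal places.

At P = 11.7, Y = 3969: Q = 601.496.
Holding P constant, ∂Q/∂Y = 0.051.
η_Y = (∂Q/∂Y)·(Y/Q) = 0.051 × (3969/601.496) = 0.337.

0.337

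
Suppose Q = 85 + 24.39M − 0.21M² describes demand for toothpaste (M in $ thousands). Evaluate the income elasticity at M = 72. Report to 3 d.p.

-0.560

At M = 72: Q = 752.4400.
dQ/dM = 24.39 − 0.42M = -5.85000.
η = (dQ/dM)·(M/Q) = -5.85000 × (72/752.4400) = -0.560.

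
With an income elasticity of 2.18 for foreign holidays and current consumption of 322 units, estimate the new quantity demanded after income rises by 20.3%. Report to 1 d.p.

%ΔQ ≈ η × %ΔI = 2.18 × 20.3% = 44.254%.
New Q ≈ 322 × (1 + 0.44254) = 464.5.

464.5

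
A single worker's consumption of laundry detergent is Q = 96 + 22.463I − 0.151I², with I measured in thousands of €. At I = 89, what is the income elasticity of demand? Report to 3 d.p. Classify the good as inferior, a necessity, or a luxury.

At I = 89: Q = 899.1360.
dQ/dI = 22.463 − 0.302I = -4.41500.
η = (dQ/dI)·(I/Q) = -4.41500 × (89/899.1360) = -0.437.
η < 0 ⇒ inferior good.

-0.437 (inferior good)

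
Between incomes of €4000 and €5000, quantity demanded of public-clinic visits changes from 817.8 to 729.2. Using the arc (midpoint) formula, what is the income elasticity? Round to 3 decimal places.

ΔQ = 729.2 − 817.8 = -88.6; midpoint Q̄ = (817.8 + 729.2)/2 = 773.5.
ΔI = 5000 − 4000 = 1000; midpoint Ī = (4000 + 5000)/2 = 4500.
η = (ΔQ/Q̄) ÷ (ΔI/Ī) = (-88.6/773.5) ÷ (1000/4500) = -0.515.

-0.515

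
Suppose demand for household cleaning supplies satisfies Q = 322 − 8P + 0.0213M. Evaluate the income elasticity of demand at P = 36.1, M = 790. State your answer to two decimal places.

At P = 36.1, M = 790: Q = 50.027.
Holding P constant, ∂Q/∂M = 0.0213.
η_M = (∂Q/∂M)·(M/Q) = 0.0213 × (790/50.027) = 0.34.

0.34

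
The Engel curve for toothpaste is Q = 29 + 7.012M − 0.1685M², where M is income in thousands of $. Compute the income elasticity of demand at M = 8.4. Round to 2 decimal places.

At M = 8.4: Q = 76.0114.
dQ/dM = 7.012 − 0.337M = 4.18120.
η = (dQ/dM)·(M/Q) = 4.18120 × (8.4/76.0114) = 0.46.

0.46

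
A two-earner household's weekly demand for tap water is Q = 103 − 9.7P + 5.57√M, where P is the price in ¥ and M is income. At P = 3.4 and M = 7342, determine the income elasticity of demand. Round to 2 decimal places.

At P = 3.4, M = 7342: Q = 547.288.
Holding P constant, ∂Q/∂M = 5.57/(2√M) = 0.0325026.
η_M = (∂Q/∂M)·(M/Q) = 0.0325026 × (7342/547.288) = 0.44.

0.44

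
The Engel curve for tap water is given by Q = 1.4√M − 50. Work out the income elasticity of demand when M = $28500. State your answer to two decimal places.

0.63

At M = 28500: Q = 186.347.
dQ/dM = 1.4/(2√M) = 0.00414644 at this income.
η = (dQ/dM)·(M/Q) = 0.00414644 × (28500/186.347) = 0.63.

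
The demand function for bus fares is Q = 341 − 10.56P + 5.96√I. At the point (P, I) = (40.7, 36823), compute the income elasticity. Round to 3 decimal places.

0.542

At P = 40.7, I = 36823: Q = 1054.891.
Holding P constant, ∂Q/∂I = 5.96/(2√I) = 0.0155295.
η_I = (∂Q/∂I)·(I/Q) = 0.0155295 × (36823/1054.891) = 0.542.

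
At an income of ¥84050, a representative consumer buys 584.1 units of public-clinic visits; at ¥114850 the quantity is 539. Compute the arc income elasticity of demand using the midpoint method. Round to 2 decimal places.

-0.26

ΔQ = 539 − 584.1 = -45.1; midpoint Q̄ = (584.1 + 539)/2 = 561.55.
ΔI = 114850 − 84050 = 30800; midpoint Ī = (84050 + 114850)/2 = 99450.
η = (ΔQ/Q̄) ÷ (ΔI/Ī) = (-45.1/561.55) ÷ (30800/99450) = -0.26.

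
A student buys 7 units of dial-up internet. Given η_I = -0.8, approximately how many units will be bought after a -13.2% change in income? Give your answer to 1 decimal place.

%ΔQ ≈ η × %ΔI = -0.8 × (-13.2%) = 10.56%.
New Q ≈ 7 × (1 + 0.1056) = 7.7.

7.7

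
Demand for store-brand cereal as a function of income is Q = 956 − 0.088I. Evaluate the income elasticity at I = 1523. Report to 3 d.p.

At I = 1523: Q = 821.976.
dQ/dI = −0.088.
η = (dQ/dI)·(I/Q) = -0.088 × (1523/821.976) = -0.163.

-0.163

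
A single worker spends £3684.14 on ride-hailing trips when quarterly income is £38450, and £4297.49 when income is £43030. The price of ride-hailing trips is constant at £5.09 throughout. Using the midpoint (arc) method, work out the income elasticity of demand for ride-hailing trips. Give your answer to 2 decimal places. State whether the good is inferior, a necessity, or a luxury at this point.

1.37 (luxury)

With a constant price, Q₁ = 3684.14/5.09 = 723.800 and Q₂ = 4297.49/5.09 = 844.301 (equivalently, work directly with expenditure since P cancels).
Midpoint %ΔQ = (4297.49 − 3684.14)/3990.81 = 0.15369; midpoint %ΔI = (43030 − 38450)/40740 = 0.11242.
η = 0.15369 / 0.11242 = 1.37.
η > 1 ⇒ luxury.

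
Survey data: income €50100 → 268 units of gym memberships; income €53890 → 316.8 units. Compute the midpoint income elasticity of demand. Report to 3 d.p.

ΔQ = 316.8 − 268 = 48.8; midpoint Q̄ = (268 + 316.8)/2 = 292.4.
ΔI = 53890 − 50100 = 3790; midpoint Ī = (50100 + 53890)/2 = 51995.
η = (ΔQ/Q̄) ÷ (ΔI/Ī) = (48.8/292.4) ÷ (3790/51995) = 2.290.

2.290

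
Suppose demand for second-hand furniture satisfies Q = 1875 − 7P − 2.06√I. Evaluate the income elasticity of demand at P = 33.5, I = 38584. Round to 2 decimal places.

At P = 33.5, I = 38584: Q = 1235.858.
Holding P constant, ∂Q/∂I = -2.06/(2√I) = -0.00524365.
η_I = (∂Q/∂I)·(I/Q) = -0.00524365 × (38584/1235.858) = -0.16.

-0.16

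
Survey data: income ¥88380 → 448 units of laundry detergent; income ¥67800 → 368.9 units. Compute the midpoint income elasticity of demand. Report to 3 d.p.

0.735

ΔQ = 368.9 − 448 = -79.1; midpoint Q̄ = (448 + 368.9)/2 = 408.45.
ΔI = 67800 − 88380 = -20580; midpoint Ī = (88380 + 67800)/2 = 78090.
η = (ΔQ/Q̄) ÷ (ΔI/Ī) = (-79.1/408.45) ÷ (-20580/78090) = 0.735.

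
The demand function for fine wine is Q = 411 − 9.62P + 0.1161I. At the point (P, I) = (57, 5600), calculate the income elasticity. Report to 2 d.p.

1.27

At P = 57, I = 5600: Q = 512.820.
Holding P constant, ∂Q/∂I = 0.1161.
η_I = (∂Q/∂I)·(I/Q) = 0.1161 × (5600/512.820) = 1.27.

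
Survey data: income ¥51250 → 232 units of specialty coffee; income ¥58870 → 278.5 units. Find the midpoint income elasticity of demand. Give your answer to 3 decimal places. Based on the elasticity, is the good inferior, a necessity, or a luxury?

ΔQ = 278.5 − 232 = 46.5; midpoint Q̄ = (232 + 278.5)/2 = 255.25.
ΔI = 58870 − 51250 = 7620; midpoint Ī = (51250 + 58870)/2 = 55060.
η = (ΔQ/Q̄) ÷ (ΔI/Ī) = (46.5/255.25) ÷ (7620/55060) = 1.316.
η > 1 ⇒ luxury.

1.316 (luxury)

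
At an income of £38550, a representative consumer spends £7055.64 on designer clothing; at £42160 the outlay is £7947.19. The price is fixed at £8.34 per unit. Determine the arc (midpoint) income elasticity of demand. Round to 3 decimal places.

1.329

With a constant price, Q₁ = 7055.64/8.34 = 846.000 and Q₂ = 7947.19/8.34 = 952.900 (equivalently, work directly with expenditure since P cancels).
Midpoint %ΔQ = (7947.19 − 7055.64)/7501.42 = 0.11885; midpoint %ΔI = (42160 − 38550)/40355 = 0.08946.
η = 0.11885 / 0.08946 = 1.329.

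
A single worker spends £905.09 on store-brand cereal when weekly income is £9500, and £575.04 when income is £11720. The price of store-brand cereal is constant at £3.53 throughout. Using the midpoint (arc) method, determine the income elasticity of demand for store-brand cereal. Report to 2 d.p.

-2.13

With a constant price, Q₁ = 905.09/3.53 = 256.399 and Q₂ = 575.04/3.53 = 162.901 (equivalently, work directly with expenditure since P cancels).
Midpoint %ΔQ = (575.04 − 905.09)/740.07 = -0.44597; midpoint %ΔI = (11720 − 9500)/10610 = 0.20924.
η = -0.44597 / 0.20924 = -2.13.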